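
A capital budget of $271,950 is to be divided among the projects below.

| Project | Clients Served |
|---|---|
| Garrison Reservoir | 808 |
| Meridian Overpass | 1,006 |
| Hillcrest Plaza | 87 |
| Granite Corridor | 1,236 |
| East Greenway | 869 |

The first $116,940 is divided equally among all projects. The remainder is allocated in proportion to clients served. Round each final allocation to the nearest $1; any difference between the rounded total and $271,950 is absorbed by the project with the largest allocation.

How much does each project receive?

Garrison Reservoir: $54,653 | Meridian Overpass: $62,315 | Hillcrest Plaza: $26,754 | Granite Corridor: $71,215 | East Greenway: $57,013

First tranche $116,940 split equally: $23,388 each.
Remainder $155,010 by clients served (total 4,006): Garrison Reservoir 31,265.12 → $31,265; Meridian Overpass 38,926.63 → $38,927; Hillcrest Plaza 3,366.42 → $3,366; Granite Corridor 47,826.35 → $47,826; East Greenway 33,625.48 → $33,625.
Rounding difference +$1 on remainder applied to Granite Corridor.
Totals: Garrison Reservoir $23,388 + $31,265 = $54,653; Meridian Overpass $23,388 + $38,927 = $62,315; Hillcrest Plaza $23,388 + $3,366 = $26,754; Granite Corridor $23,388 + $47,827 = $71,215; East Greenway $23,388 + $33,625 = $57,013.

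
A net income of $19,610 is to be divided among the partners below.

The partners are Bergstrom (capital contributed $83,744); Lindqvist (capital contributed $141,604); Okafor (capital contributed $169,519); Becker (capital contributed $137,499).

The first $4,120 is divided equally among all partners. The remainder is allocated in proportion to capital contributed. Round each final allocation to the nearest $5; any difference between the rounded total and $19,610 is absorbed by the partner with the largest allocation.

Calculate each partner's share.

First tranche $4,120 split equally: $1,030 each.
Remainder $15,490 by capital contributed (total 532,366): Bergstrom 2,436.66 → $2,435; Lindqvist 4,120.18 → $4,120; Okafor 4,932.41 → $4,930; Becker 4,000.74 → $4,000.
Rounding difference +$5 on remainder applied to Okafor.
Totals: Bergstrom $1,030 + $2,435 = $3,465; Lindqvist $1,030 + $4,120 = $5,150; Okafor $1,030 + $4,935 = $5,965; Becker $1,030 + $4,000 = $5,030.

Bergstrom: $3,465 · Lindqvist: $5,150 · Okafor: $5,965 · Becker: $5,030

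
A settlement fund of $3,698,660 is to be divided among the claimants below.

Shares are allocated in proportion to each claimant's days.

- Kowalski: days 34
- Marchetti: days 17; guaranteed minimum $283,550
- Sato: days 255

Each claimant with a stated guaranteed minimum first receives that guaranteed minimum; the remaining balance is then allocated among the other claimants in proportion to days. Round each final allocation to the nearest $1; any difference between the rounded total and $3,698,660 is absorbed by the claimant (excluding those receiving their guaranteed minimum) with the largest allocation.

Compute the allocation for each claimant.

Kowalski: $401,778; Marchetti: $283,550; Sato: $3,013,332

Minimums first: Marchetti $283,550. Balance $3,415,110.
Balance split over remaining days 289: Kowalski 401,777.65 → $401,778; Sato 3,013,332.35 → $3,013,332.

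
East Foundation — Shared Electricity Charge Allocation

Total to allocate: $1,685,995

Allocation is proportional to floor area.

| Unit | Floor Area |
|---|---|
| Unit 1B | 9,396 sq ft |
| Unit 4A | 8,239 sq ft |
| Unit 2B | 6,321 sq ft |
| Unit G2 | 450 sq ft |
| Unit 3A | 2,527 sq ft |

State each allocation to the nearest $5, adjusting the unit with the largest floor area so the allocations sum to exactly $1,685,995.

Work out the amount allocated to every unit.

Total floor area = 9,396 + 8,239 + 6,321 + 450 + 2,527 = 26,933.
Pro-rata amounts: Unit 1B 588,185.83; Unit 4A 515,758.10; Unit 2B 395,692.07; Unit G2 28,169.82; Unit 3A 158,189.19.
At nearest $5: Unit 1B $588,185; Unit 4A $515,760; Unit 2B $395,690; Unit G2 $28,170; Unit 3A $158,190. Sum = $1,685,995.
No rounding difference to absorb.

Unit 1B: $588,185; Unit 4A: $515,760; Unit 2B: $395,690; Unit G2: $28,170; Unit 3A: $158,190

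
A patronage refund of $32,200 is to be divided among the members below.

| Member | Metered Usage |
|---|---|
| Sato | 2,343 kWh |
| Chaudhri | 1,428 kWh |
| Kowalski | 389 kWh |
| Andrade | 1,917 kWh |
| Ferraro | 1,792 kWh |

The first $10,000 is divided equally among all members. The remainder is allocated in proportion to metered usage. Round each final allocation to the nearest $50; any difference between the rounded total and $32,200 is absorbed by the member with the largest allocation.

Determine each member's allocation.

$10,000 shared equally gives $2,000 per member.
Remainder $22,200 by metered usage (total 7,869): Sato 6,610.06 → $6,600; Chaudhri 4,028.67 → $4,050; Kowalski 1,097.45 → $1,100; Andrade 5,408.23 → $5,400; Ferraro 5,055.59 → $5,050.
Totals: Sato $2,000 + $6,600 = $8,600; Chaudhri $2,000 + $4,050 = $6,050; Kowalski $2,000 + $1,100 = $3,100; Andrade $2,000 + $5,400 = $7,400; Ferraro $2,000 + $5,050 = $7,050.

Sato: $8,600 · Chaudhri: $6,050 · Kowalski: $3,100 · Andrade: $7,400 · Ferraro: $7,050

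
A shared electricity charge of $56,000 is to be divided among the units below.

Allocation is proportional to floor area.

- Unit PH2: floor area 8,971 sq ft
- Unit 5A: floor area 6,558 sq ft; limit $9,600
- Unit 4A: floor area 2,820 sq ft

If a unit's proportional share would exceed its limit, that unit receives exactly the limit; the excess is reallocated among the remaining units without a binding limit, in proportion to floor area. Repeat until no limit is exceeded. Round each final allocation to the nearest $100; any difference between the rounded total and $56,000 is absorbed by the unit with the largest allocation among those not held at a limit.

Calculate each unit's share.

Floor area total: 18,349.
Pro-rata shares before constraints: Unit PH2 27,378.93; Unit 5A 20,014.61; Unit 4A 8,606.46.
Held at cap: Unit 5A ($9,600); residual $46,400 reallocated over remaining floor area 11,791.
Redistributed shares: Unit PH2 35,302.72 → $35,300; Unit 4A 11,097.28 → $11,100.

Unit PH2: $35,300 | Unit 5A: $9,600 | Unit 4A: $11,100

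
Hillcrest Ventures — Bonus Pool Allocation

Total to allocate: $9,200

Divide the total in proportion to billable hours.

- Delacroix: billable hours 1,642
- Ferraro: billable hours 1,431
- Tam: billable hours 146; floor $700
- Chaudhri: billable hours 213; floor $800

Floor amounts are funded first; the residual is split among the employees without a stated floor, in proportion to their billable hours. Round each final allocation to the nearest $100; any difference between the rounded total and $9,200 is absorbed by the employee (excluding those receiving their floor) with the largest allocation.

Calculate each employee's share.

Minimums first: Tam $700; Chaudhri $800. Residual $7,700.
Residual split over remaining billable hours 3,073: Delacroix 4,114.35 → $4,100; Ferraro 3,585.65 → $3,600.

Delacroix: $4,100 · Ferraro: $3,600 · Tam: $700 · Chaudhri: $800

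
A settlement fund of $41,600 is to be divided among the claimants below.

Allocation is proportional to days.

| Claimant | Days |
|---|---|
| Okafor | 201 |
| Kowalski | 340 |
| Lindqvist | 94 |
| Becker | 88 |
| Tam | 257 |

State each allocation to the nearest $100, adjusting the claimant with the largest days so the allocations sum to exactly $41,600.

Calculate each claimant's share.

Combined days = 201 + 340 + 94 + 88 + 257 = 980.
Unrounded shares: Okafor 8,532.24; Kowalski 14,432.65; Lindqvist 3,990.20; Becker 3,735.51; Tam 10,909.39.
At nearest $100: Okafor $8,500; Kowalski $14,400; Lindqvist $4,000; Becker $3,700; Tam $10,900. Sum = $41,500.
Difference $41,600 − $41,500 = +$100 applied to largest days (Kowalski): Kowalski becomes $14,500.

Okafor: $8,500 | Kowalski: $14,500 | Lindqvist: $4,000 | Becker: $3,700 | Tam: $10,900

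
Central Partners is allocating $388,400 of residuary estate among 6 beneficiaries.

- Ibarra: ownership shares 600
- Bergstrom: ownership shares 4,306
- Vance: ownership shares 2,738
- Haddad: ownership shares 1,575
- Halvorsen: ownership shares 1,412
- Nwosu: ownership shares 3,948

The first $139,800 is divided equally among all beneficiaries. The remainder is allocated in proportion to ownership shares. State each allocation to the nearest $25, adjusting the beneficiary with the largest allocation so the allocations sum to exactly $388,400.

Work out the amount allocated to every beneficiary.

Ibarra: $33,525 · Bergstrom: $96,725 · Vance: $70,000 · Haddad: $50,150 · Halvorsen: $47,375 · Nwosu: $90,625

$139,800 shared equally gives $23,300 per beneficiary.
Remainder $248,600 by ownership shares (total 14,579): Ibarra 10,231.15 → $10,225; Bergstrom 73,425.58 → $73,425; Vance 46,688.17 → $46,700; Haddad 26,856.78 → $26,850; Halvorsen 24,077.32 → $24,075; Nwosu 67,321.00 → $67,325.
Totals: Ibarra $23,300 + $10,225 = $33,525; Bergstrom $23,300 + $73,425 = $96,725; Vance $23,300 + $46,700 = $70,000; Haddad $23,300 + $26,850 = $50,150; Halvorsen $23,300 + $24,075 = $47,375; Nwosu $23,300 + $67,325 = $90,625.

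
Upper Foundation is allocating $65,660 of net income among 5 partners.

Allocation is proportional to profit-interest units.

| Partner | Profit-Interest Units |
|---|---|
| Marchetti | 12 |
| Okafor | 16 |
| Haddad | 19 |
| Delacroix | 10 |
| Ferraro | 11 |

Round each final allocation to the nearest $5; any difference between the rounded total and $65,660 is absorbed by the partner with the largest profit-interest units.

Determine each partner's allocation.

Marchetti: $11,585 · Okafor: $15,450 · Haddad: $18,350 · Delacroix: $9,655 · Ferraro: $10,620

Sum of profit-interest units: 12 + 16 + 19 + 10 + 11 = 68.
Raw shares: Marchetti 11,587.06; Okafor 15,449.41; Haddad 18,346.18; Delacroix 9,655.88; Ferraro 10,621.47.
Rounded to nearest $5: Marchetti $11,585; Okafor $15,450; Haddad $18,345; Delacroix $9,655; Ferraro $10,620. Sum = $65,655.
Difference $65,660 − $65,655 = +$5 applied to largest profit-interest units (Haddad): Haddad becomes $18,350.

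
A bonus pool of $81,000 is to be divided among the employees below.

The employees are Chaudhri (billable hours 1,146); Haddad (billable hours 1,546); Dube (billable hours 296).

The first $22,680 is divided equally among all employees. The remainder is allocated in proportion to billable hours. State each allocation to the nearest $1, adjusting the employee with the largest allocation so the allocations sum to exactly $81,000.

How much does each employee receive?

Chaudhri: $29,928 | Haddad: $37,735 | Dube: $13,337

First tranche $22,680 split equally: $7,560 each.
Remainder $58,320 by billable hours (total 2,988): Chaudhri 22,367.71 → $22,368; Haddad 30,174.94 → $30,175; Dube 5,777.35 → $5,777.
Totals: Chaudhri $7,560 + $22,368 = $29,928; Haddad $7,560 + $30,175 = $37,735; Dube $7,560 + $5,777 = $13,337.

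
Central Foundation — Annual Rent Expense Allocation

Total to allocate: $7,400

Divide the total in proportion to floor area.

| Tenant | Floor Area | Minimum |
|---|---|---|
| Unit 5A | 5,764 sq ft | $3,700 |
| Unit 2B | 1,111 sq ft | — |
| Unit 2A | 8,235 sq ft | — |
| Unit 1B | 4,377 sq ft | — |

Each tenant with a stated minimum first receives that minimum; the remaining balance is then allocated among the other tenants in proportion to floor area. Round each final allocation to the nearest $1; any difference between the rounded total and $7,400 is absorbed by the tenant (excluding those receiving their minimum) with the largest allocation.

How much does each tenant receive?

Fund the minimums — Unit 5A $3,700. Residual $3,700.
Residual split over remaining floor area 13,723: Unit 2B 299.55 → $300; Unit 2A 2,220.32 → $2,220; Unit 1B 1,180.13 → $1,180.

Unit 5A: $3,700; Unit 2B: $300; Unit 2A: $2,220; Unit 1B: $1,180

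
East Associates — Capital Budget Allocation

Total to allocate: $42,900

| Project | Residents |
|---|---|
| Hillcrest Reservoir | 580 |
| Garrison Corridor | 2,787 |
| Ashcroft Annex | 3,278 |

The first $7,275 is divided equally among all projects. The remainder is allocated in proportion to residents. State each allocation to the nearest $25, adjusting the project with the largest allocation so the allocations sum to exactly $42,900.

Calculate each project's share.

Hillcrest Reservoir: $5,525 | Garrison Corridor: $17,375 | Ashcroft Annex: $20,000

First tranche $7,275 split equally: $2,425 each.
Remainder $35,625 by residents (total 6,645): Hillcrest Reservoir 3,109.48 → $3,100; Garrison Corridor 14,941.59 → $14,950; Ashcroft Annex 17,573.93 → $17,575.
Totals: Hillcrest Reservoir $2,425 + $3,100 = $5,525; Garrison Corridor $2,425 + $14,950 = $17,375; Ashcroft Annex $2,425 + $17,575 = $20,000.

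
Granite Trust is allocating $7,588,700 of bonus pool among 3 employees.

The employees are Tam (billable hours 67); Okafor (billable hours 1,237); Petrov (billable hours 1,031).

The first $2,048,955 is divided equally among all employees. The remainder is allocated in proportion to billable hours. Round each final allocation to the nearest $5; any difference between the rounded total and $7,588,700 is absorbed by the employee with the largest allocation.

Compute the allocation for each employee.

Tam: $841,940 | Okafor: $3,617,745 | Petrov: $3,129,015

$2,048,955 shared equally gives $682,985 per employee.
Remainder $5,539,745 by billable hours (total 2,335): Tam 158,956.28 → $158,955; Okafor 2,934,759.99 → $2,934,760; Petrov 2,446,028.73 → $2,446,030.
Totals: Tam $682,985 + $158,955 = $841,940; Okafor $682,985 + $2,934,760 = $3,617,745; Petrov $682,985 + $2,446,030 = $3,129,015.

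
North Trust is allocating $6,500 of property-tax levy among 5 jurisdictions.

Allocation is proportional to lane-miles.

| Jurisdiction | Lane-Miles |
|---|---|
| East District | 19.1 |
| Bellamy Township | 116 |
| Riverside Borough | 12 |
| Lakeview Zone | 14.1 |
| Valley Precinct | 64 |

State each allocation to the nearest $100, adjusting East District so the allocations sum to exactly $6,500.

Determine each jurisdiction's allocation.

Lane-miles total: 225.2.
Unrounded shares: East District 19.1/225.2 × $6,500 = 551.29; Bellamy Township 116/225.2 × $6,500 = 3,348.13; Riverside Borough 12/225.2 × $6,500 = 346.36; Lakeview Zone 14.1/225.2 × $6,500 = 406.97; Valley Precinct 64/225.2 × $6,500 = 1,847.25.
Rounded to nearest $100: East District $600; Bellamy Township $3,300; Riverside Borough $300; Lakeview Zone $400; Valley Precinct $1,800. Sum = $6,400.
Difference $6,500 − $6,400 = +$100 applied to East District: East District becomes $700.

East District: $700; Bellamy Township: $3,300; Riverside Borough: $300; Lakeview Zone: $400; Valley Precinct: $1,800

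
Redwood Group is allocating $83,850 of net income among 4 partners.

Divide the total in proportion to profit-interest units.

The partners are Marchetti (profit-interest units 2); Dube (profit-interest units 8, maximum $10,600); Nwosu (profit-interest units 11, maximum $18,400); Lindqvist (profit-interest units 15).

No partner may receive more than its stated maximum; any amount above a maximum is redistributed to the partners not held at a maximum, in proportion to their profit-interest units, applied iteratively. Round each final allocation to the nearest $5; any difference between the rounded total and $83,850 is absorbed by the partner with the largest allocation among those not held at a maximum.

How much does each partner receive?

Combined profit-interest units = 36.
Proportional shares (ignoring caps): Marchetti 4,658.33; Dube 18,633.33; Nwosu 25,620.83; Lindqvist 34,937.50.
Held at cap: Dube ($10,600), Nwosu ($18,400); remaining pool $54,850 reallocated over remaining profit-interest units 17.
Remaining shares: Marchetti 6,452.94 → $6,455; Lindqvist 48,397.06 → $48,395.

Marchetti: $6,455 | Dube: $10,600 | Nwosu: $18,400 | Lindqvist: $48,395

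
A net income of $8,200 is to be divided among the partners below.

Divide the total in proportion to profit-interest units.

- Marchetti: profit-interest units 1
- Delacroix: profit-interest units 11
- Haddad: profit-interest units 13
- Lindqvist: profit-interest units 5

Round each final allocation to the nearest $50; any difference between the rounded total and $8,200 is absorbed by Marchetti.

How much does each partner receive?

Total profit-interest units = 30.
Unrounded shares: Marchetti 1/30 × $8,200 = 273.33; Delacroix 11/30 × $8,200 = 3,006.67; Haddad 13/30 × $8,200 = 3,553.33; Lindqvist 5/30 × $8,200 = 1,366.67.
Rounded to nearest $50: Marchetti $250; Delacroix $3,000; Haddad $3,550; Lindqvist $1,350. Sum = $8,150.
Difference $8,200 − $8,150 = +$50 applied to Marchetti: Marchetti becomes $300.

Marchetti: $300; Delacroix: $3,000; Haddad: $3,550; Lindqvist: $1,350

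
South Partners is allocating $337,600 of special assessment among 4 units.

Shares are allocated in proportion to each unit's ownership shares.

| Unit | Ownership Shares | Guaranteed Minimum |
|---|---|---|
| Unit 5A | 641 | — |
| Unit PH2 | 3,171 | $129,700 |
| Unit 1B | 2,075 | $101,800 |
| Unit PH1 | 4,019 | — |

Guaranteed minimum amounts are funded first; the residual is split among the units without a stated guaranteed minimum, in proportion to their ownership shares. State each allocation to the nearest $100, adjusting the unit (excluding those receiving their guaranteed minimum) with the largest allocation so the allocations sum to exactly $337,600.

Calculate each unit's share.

Guaranteed amounts: Unit PH2 $129,700; Unit 1B $101,800. Balance $106,100.
Balance split over remaining ownership shares 4,660: Unit 5A 14,594.44 → $14,600; Unit PH1 91,505.56 → $91,500.

Unit 5A: $14,600 · Unit PH2: $129,700 · Unit 1B: $101,800 · Unit PH1: $91,500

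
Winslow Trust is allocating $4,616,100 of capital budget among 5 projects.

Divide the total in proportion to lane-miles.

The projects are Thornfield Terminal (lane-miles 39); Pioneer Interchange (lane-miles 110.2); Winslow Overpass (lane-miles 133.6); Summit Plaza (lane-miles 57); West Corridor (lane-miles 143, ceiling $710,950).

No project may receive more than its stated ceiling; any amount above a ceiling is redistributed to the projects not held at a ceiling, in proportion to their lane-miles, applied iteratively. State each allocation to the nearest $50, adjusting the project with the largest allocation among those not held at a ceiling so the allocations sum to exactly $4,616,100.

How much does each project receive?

Total lane-miles = 482.8.
Pro-rata shares before constraints: Thornfield Terminal 372,882.97; Pioneer Interchange 1,053,633.43; Winslow Overpass 1,277,363.21; Summit Plaza 544,982.81; West Corridor 1,367,237.57.
Cap binds for West Corridor ($710,950); residual $3,905,150 reallocated over remaining lane-miles 339.8.
Shares after redistribution: Thornfield Terminal 448,207.33 → $448,200; Pioneer Interchange 1,266,473.01 → $1,266,450; Winslow Overpass 1,535,397.41 → $1,535,400; Summit Plaza 655,072.25 → $655,050.
Rounding difference +$50 applied to Winslow Overpass → $1,535,450.

Thornfield Terminal: $448,200 · Pioneer Interchange: $1,266,450 · Winslow Overpass: $1,535,450 · Summit Plaza: $655,050 · West Corridor: $710,950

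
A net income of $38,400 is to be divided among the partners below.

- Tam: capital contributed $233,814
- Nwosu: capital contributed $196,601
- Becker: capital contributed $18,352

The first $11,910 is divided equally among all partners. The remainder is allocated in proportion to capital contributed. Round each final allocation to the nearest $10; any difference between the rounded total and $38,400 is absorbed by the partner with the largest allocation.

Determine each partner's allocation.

First tranche $11,910 split equally: $3,970 each.
Remainder $26,490 by capital contributed (total 448,767): Tam 13,801.67 → $13,800; Nwosu 11,605.04 → $11,610; Becker 1,083.29 → $1,080.
Totals: Tam $3,970 + $13,800 = $17,770; Nwosu $3,970 + $11,610 = $15,580; Becker $3,970 + $1,080 = $5,050.

Tam: $17,770; Nwosu: $15,580; Becker: $5,050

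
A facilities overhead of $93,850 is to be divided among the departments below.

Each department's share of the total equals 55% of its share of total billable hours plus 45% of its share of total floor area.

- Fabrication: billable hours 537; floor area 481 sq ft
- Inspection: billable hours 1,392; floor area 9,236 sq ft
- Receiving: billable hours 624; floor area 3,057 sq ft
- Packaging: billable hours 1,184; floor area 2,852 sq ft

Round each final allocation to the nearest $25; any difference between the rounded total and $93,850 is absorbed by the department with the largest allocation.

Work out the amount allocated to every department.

Fabrication: $8,725 · Inspection: $44,200 · Receiving: $16,875 · Packaging: $24,050

Totals — billable hours 3,737, floor area 15,626.
Blended shares (55% billable hours + 45% floor area): Fabrication 0.0929; Inspection 0.4708; Receiving 0.1799; Packaging 0.2564.
Unrounded shares: Fabrication 8,717.34; Inspection 44,189.27; Receiving 16,881.21; Packaging 24,062.18.
After rounding ($25): Fabrication $8,725; Inspection $44,200; Receiving $16,875; Packaging $24,050. Sum = $93,850.
Rounded total matches; no reconciliation needed.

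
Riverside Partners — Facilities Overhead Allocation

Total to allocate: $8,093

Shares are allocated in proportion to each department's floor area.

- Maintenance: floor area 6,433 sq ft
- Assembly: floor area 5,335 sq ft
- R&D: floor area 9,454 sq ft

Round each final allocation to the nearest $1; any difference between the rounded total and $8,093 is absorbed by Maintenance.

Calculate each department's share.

Maintenance: $2,454; Assembly: $2,034; R&D: $3,605

Sum of floor area: 21,222.
Proportional shares: Maintenance 6,433/21,222 × $8,093 = 2,453.22; Assembly 5,335/21,222 × $8,093 = 2,034.4998; R&D 9,454/21,222 × $8,093 = 3,605.28.
At nearest $1: Maintenance $2,453; Assembly $2,034; R&D $3,605. Sum = $8,092.
Difference $8,093 − $8,092 = +$1 applied to Maintenance: Maintenance becomes $2,454.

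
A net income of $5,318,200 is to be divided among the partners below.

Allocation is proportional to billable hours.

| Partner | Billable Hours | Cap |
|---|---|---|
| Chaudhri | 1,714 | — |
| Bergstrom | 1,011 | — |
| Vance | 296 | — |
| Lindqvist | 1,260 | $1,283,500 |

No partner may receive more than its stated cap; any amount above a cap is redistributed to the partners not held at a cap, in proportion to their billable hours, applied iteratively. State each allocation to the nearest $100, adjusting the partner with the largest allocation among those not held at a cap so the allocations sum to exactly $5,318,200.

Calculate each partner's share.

Sum of billable hours: 4,281.
Proportional shares (ignoring caps): Chaudhri 2,129,267.65; Bergstrom 1,255,944.92; Vance 367,714.83; Lindqvist 1,565,272.60.
Capped: Lindqvist ($1,283,500); remaining pool $4,034,700 reallocated over remaining billable hours 3,021.
Shares after redistribution: Chaudhri 2,289,134.66 → $2,289,100; Bergstrom 1,350,242.20 → $1,350,200; Vance 395,323.14 → $395,300.
Rounding difference +$100 applied to Chaudhri → $2,289,200.

Chaudhri: $2,289,200 | Bergstrom: $1,350,200 | Vance: $395,300 | Lindqvist: $1,283,500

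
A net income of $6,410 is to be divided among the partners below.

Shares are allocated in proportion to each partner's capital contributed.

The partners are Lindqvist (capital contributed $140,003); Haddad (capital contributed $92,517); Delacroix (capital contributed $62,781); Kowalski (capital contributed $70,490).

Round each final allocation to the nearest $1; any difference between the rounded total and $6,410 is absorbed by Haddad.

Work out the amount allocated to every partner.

Capital contributed total: 365,791.
Pro-rata amounts: Lindqvist 140,003/365,791 × $6,410 = 2,453.37; Haddad 92,517/365,791 × $6,410 = 1,621.24; Delacroix 62,781/365,791 × $6,410 = 1,100.15; Kowalski 70,490/365,791 × $6,410 = 1,235.24.
Rounded to nearest $1: Lindqvist $2,453; Haddad $1,621; Delacroix $1,100; Kowalski $1,235. Sum = $6,409.
Difference $6,410 − $6,409 = +$1 applied to Haddad: Haddad becomes $1,622.

Lindqvist: $2,453 · Haddad: $1,622 · Delacroix: $1,100 · Kowalski: $1,235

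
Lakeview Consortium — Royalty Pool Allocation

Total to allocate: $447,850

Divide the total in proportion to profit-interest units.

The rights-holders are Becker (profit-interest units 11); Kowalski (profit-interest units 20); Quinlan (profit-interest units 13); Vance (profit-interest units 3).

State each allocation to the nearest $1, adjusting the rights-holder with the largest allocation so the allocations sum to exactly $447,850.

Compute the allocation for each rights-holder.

Combined profit-interest units = 47.
Unrounded shares: Becker 11/47 × $447,850 = 104,815.96; Kowalski 20/47 × $447,850 = 190,574.47; Quinlan 13/47 × $447,850 = 123,873.40; Vance 3/47 × $447,850 = 28,586.17.
Rounded to nearest $1: Becker $104,816; Kowalski $190,574; Quinlan $123,873; Vance $28,586. Sum = $447,849.
Difference $447,850 − $447,849 = +$1 applied to largest allocation (Kowalski): Kowalski becomes $190,575.

Becker: $104,816 · Kowalski: $190,575 · Quinlan: $123,873 · Vance: $28,586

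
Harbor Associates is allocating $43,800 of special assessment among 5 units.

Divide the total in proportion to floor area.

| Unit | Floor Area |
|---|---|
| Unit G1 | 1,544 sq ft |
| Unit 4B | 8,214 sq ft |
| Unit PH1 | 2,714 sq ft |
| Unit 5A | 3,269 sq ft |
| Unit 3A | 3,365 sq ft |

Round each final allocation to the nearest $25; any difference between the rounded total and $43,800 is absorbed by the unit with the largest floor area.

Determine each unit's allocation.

Unit G1: $3,550 | Unit 4B: $18,800 | Unit PH1: $6,225 | Unit 5A: $7,500 | Unit 3A: $7,725

Sum of floor area: 19,106.
Proportional shares: Unit G1 1,544/19,106 × $43,800 = 3,539.58; Unit 4B 8,214/19,106 × $43,800 = 18,830.38; Unit PH1 2,714/19,106 × $43,800 = 6,221.77; Unit 5A 3,269/19,106 × $43,800 = 7,494.10; Unit 3A 3,365/19,106 × $43,800 = 7,714.17.
At nearest $25: Unit G1 $3,550; Unit 4B $18,825; Unit PH1 $6,225; Unit 5A $7,500; Unit 3A $7,725. Sum = $43,825.
Difference $43,800 − $43,825 = −$25 applied to largest floor area (Unit 4B): Unit 4B becomes $18,800.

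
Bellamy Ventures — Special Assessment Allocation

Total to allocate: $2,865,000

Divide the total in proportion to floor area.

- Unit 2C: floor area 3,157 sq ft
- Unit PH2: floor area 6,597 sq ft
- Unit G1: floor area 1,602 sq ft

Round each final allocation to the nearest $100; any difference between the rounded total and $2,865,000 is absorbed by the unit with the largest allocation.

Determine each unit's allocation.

Sum of floor area: 11,356.
Raw shares: Unit 2C 3,157/11,356 × $2,865,000 = 796,478.07; Unit PH2 6,597/11,356 × $2,865,000 = 1,664,354.09; Unit G1 1,602/11,356 × $2,865,000 = 404,167.84.
After rounding ($100): Unit 2C $796,500; Unit PH2 $1,664,400; Unit G1 $404,200. Sum = $2,865,100.
Difference $2,865,000 − $2,865,100 = −$100 applied to largest allocation (Unit PH2): Unit PH2 becomes $1,664,300.

Unit 2C: $796,500; Unit PH2: $1,664,300; Unit G1: $404,200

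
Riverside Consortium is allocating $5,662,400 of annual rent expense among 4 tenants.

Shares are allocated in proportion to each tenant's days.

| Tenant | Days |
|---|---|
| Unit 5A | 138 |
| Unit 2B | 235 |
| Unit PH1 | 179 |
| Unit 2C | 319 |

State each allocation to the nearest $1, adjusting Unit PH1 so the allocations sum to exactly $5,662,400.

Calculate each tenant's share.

Combined days = 871.
Raw shares: Unit 5A 138/871 × $5,662,400 = 897,142.59; Unit 2B 235/871 × $5,662,400 = 1,527,742.82; Unit PH1 179/871 × $5,662,400 = 1,163,684.96; Unit 2C 319/871 × $5,662,400 = 2,073,829.62.
At nearest $1: Unit 5A $897,143; Unit 2B $1,527,743; Unit PH1 $1,163,685; Unit 2C $2,073,830. Sum = $5,662,401.
Difference $5,662,400 − $5,662,401 = −$1 applied to Unit PH1: Unit PH1 becomes $1,163,684.

Unit 5A: $897,143 · Unit 2B: $1,527,743 · Unit PH1: $1,163,684 · Unit 2C: $2,073,830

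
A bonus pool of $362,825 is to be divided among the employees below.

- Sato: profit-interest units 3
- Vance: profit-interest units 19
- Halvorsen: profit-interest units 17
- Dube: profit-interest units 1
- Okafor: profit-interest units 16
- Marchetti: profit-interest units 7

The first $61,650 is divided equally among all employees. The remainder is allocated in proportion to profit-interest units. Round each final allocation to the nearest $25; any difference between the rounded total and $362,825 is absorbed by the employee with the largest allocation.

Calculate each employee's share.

Equal tier: $61,650 ÷ 6 = $10,275 apiece.
Remainder $301,175 by profit-interest units (total 63): Sato 14,341.67 → $14,350; Vance 90,830.56 → $90,825; Halvorsen 81,269.44 → $81,275; Dube 4,780.56 → $4,775; Okafor 76,488.89 → $76,500; Marchetti 33,463.89 → $33,475.
Rounding difference −$25 on remainder applied to Vance.
Totals: Sato $10,275 + $14,350 = $24,625; Vance $10,275 + $90,800 = $101,075; Halvorsen $10,275 + $81,275 = $91,550; Dube $10,275 + $4,775 = $15,050; Okafor $10,275 + $76,500 = $86,775; Marchetti $10,275 + $33,475 = $43,750.

Sato: $24,625 | Vance: $101,075 | Halvorsen: $91,550 | Dube: $15,050 | Okafor: $86,775 | Marchetti: $43,750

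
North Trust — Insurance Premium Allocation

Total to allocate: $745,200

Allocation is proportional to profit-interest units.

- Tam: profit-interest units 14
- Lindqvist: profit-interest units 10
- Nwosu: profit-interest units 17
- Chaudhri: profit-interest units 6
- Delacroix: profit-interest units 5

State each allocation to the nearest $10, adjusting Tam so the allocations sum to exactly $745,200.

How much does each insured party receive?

Tam: $200,640 | Lindqvist: $143,310 | Nwosu: $243,620 | Chaudhri: $85,980 | Delacroix: $71,650

Profit-interest units total: 52.
Pro-rata amounts: Tam 14/52 × $745,200 = 200,630.77; Lindqvist 10/52 × $745,200 = 143,307.69; Nwosu 17/52 × $745,200 = 243,623.08; Chaudhri 6/52 × $745,200 = 85,984.62; Delacroix 5/52 × $745,200 = 71,653.85.
At nearest $10: Tam $200,630; Lindqvist $143,310; Nwosu $243,620; Chaudhri $85,980; Delacroix $71,650. Sum = $745,190.
Difference $745,200 − $745,190 = +$10 applied to Tam: Tam becomes $200,640.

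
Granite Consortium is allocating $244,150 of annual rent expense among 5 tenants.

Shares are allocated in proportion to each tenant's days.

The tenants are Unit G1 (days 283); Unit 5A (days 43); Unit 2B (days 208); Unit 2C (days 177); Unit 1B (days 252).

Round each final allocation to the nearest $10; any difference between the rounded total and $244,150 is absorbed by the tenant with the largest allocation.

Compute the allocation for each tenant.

Unit G1: $71,760; Unit 5A: $10,900; Unit 2B: $52,730; Unit 2C: $44,870; Unit 1B: $63,890

Total days = 963.
Proportional shares: Unit G1 283/963 × $244,150 = 71,749.17; Unit 5A 43/963 × $244,150 = 10,901.82; Unit 2B 208/963 × $244,150 = 52,734.37; Unit 2C 177/963 × $244,150 = 44,874.92; Unit 1B 252/963 × $244,150 = 63,889.72.
Rounded to nearest $10: Unit G1 $71,750; Unit 5A $10,900; Unit 2B $52,730; Unit 2C $44,870; Unit 1B $63,890. Sum = $244,140.
Difference $244,150 − $244,140 = +$10 applied to largest allocation (Unit G1): Unit G1 becomes $71,760.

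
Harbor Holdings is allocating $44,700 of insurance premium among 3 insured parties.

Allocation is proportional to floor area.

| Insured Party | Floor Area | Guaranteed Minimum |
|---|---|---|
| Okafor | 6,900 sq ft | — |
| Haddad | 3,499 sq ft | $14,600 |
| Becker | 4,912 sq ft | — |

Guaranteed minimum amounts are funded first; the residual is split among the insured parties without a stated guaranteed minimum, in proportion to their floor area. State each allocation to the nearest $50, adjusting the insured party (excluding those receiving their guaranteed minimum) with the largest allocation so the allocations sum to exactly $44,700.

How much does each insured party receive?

Minimums first: Haddad $14,600. Residual $30,100.
Residual split over remaining floor area 11,812: Okafor 17,582.97 → $17,600; Becker 12,517.03 → $12,500.

Okafor: $17,600; Haddad: $14,600; Becker: $12,500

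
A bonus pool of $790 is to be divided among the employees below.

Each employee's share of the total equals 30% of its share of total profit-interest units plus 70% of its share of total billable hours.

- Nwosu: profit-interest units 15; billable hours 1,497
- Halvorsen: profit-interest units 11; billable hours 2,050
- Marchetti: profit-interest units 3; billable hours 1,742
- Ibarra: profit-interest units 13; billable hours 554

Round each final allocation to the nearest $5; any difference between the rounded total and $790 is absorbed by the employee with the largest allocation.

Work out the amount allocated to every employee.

Totals — profit-interest units 42, billable hours 5,843.
Combined weights (30% profit-interest units + 70% billable hours): Nwosu 0.2865; Halvorsen 0.3242; Marchetti 0.2301; Ibarra 0.1592.
Unrounded shares: Nwosu 226.32; Halvorsen 256.09; Marchetti 181.80; Ibarra 125.79.
At nearest $5: Nwosu $225; Halvorsen $255; Marchetti $180; Ibarra $125. Sum = $785.
Difference $790 − $785 = +$5 applied to largest allocation (Halvorsen): Halvorsen becomes $260.

Nwosu: $225 | Halvorsen: $260 | Marchetti: $180 | Ibarra: $125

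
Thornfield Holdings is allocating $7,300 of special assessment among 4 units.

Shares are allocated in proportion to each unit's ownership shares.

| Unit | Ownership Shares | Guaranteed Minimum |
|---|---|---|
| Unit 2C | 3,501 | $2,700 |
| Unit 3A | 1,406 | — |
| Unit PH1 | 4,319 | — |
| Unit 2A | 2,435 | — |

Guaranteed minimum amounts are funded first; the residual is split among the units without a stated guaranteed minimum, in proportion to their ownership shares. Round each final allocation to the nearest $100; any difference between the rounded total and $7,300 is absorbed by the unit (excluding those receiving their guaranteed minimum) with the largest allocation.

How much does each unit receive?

Unit 2C: $2,700; Unit 3A: $800; Unit PH1: $2,400; Unit 2A: $1,400

Minimums first: Unit 2C $2,700. Residual $4,600.
Residual split over remaining ownership shares 8,160: Unit 3A 792.60 → $800; Unit PH1 2,434.73 → $2,400; Unit 2A 1,372.67 → $1,400.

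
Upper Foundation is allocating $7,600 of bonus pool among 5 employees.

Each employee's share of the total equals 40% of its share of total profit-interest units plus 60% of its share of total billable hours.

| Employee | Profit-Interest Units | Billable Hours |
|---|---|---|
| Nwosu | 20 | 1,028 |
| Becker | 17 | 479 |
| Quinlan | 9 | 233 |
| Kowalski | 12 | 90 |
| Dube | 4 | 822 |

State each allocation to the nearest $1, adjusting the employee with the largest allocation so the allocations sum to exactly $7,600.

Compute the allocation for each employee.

Nwosu: $2,748 · Becker: $1,657 · Quinlan: $842 · Kowalski: $743 · Dube: $1,610

Totals — profit-interest units 62, billable hours 2,652.
Composite weights (40% profit-interest units + 60% billable hours): Nwosu 0.3616; Becker 0.2180; Quinlan 0.1108; Kowalski 0.0978; Dube 0.2118.
Pro-rata amounts: Nwosu 2,748.25; Becker 1,657.17; Quinlan 841.92; Kowalski 743.14; Dube 1,609.52.
Rounded to nearest $1: Nwosu $2,748; Becker $1,657; Quinlan $842; Kowalski $743; Dube $1,610. Sum = $7,600.
Rounded total matches; no reconciliation needed.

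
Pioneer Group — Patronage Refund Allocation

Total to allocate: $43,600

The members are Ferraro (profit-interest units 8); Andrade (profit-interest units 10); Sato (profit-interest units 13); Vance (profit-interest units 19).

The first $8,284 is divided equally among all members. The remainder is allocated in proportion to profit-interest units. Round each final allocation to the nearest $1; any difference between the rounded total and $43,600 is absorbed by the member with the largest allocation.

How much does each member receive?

Ferraro: $7,722 · Andrade: $9,134 · Sato: $11,253 · Vance: $15,491

$8,284 shared equally gives $2,071 per member.
Remainder $35,316 by profit-interest units (total 50): Ferraro 5,650.56 → $5,651; Andrade 7,063.20 → $7,063; Sato 9,182.16 → $9,182; Vance 13,420.08 → $13,420.
Totals: Ferraro $2,071 + $5,651 = $7,722; Andrade $2,071 + $7,063 = $9,134; Sato $2,071 + $9,182 = $11,253; Vance $2,071 + $13,420 = $15,491.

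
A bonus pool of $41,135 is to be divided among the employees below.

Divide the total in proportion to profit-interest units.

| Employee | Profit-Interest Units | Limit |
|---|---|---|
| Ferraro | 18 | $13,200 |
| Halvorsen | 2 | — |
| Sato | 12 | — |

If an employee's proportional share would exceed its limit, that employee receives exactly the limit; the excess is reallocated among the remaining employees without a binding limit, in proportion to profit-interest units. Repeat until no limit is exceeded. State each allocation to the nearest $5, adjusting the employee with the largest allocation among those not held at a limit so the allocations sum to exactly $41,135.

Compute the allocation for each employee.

Total profit-interest units = 32.
Unconstrained shares: Ferraro 23,138.44; Halvorsen 2,570.94; Sato 15,425.62.
Capped: Ferraro ($13,200); remaining pool $27,935 reallocated over remaining profit-interest units 14.
Redistributed shares: Halvorsen 3,990.71 → $3,990; Sato 23,944.29 → $23,945.

Ferraro: $13,200 · Halvorsen: $3,990 · Sato: $23,945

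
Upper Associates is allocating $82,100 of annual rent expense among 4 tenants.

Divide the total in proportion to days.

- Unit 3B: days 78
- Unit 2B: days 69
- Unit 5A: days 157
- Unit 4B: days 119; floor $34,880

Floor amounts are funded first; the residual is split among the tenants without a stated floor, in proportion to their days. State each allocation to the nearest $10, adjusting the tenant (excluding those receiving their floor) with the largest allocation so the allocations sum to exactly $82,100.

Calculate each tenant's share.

Fund the minimums — Unit 4B $34,880. Balance $47,220.
Balance split over remaining days 304: Unit 3B 12,115.66 → $12,120; Unit 2B 10,717.70 → $10,720; Unit 5A 24,386.64 → $24,390.
Rounding difference −$10 applied to Unit 5A → $24,380.

Unit 3B: $12,120 | Unit 2B: $10,720 | Unit 5A: $24,380 | Unit 4B: $34,880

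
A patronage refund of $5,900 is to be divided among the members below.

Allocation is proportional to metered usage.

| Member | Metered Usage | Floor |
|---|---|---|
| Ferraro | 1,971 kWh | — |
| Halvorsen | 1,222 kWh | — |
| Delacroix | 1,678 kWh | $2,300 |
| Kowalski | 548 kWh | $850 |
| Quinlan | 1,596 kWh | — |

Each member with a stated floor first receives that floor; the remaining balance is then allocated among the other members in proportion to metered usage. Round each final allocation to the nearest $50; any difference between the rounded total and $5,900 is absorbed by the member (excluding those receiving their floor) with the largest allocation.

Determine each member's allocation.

Ferraro: $1,150; Halvorsen: $700; Delacroix: $2,300; Kowalski: $850; Quinlan: $900

Guaranteed amounts: Delacroix $2,300; Kowalski $850. Residual $2,750.
Residual split over remaining metered usage 4,789: Ferraro 1,131.81 → $1,150; Halvorsen 701.71 → $700; Quinlan 916.48 → $900.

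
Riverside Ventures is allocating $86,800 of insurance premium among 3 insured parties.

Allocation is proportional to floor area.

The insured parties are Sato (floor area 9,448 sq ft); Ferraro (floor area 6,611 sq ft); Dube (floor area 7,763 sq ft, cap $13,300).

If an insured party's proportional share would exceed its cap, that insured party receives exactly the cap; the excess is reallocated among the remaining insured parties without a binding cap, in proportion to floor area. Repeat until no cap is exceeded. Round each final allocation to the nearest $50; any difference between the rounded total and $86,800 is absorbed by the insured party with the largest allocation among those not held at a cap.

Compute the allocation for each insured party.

Total floor area = 23,822.
Unconstrained shares: Sato 34,425.59; Ferraro 24,088.44; Dube 28,285.97.
Capped: Dube ($13,300); residual $73,500 reallocated over remaining floor area 16,059.
Redistributed shares: Sato 43,242.29 → $43,250; Ferraro 30,257.71 → $30,250.

Sato: $43,250 · Ferraro: $30,250 · Dube: $13,300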